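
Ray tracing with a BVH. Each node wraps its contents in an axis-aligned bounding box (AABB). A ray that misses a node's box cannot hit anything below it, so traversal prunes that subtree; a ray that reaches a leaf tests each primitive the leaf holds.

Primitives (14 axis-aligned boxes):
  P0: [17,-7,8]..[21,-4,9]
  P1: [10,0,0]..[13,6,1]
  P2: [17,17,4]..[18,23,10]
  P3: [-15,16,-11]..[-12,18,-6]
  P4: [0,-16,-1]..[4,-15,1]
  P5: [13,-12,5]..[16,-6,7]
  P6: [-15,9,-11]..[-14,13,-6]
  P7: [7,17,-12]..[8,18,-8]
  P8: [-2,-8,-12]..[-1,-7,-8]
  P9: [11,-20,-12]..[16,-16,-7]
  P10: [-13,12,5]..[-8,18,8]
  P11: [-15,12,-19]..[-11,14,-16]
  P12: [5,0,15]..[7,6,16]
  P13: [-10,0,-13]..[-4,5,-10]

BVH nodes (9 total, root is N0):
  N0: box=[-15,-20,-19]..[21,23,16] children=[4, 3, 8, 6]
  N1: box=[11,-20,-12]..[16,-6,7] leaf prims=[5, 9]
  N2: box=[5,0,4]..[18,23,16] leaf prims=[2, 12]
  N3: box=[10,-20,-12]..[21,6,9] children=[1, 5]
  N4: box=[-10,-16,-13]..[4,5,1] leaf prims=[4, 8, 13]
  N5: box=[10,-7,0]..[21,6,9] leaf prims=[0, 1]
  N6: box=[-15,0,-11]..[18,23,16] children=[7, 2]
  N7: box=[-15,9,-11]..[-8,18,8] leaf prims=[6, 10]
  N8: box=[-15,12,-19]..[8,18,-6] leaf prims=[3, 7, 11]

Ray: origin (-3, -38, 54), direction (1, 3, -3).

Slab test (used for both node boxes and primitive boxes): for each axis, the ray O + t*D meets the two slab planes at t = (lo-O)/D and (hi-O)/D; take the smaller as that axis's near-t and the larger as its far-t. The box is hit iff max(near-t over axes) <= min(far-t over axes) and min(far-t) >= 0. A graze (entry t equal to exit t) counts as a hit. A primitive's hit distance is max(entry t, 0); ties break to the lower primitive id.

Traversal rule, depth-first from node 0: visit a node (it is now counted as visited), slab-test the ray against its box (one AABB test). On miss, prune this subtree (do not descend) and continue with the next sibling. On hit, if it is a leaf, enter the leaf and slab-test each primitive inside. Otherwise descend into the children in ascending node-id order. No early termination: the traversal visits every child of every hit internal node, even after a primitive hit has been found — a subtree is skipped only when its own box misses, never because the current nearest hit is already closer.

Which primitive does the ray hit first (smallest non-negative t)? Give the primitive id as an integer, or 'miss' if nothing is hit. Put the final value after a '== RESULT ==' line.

Trace the traversal:
N0 x:[-12,24] y:[6,61/3] z:[38/3,73/3] -> hit [38/3,61/3], descend [3, 4, 6, 8]
  N3 x:[13,24] y:[6,44/3] z:[15,22] -> miss, prune
  N4 x:[-7,7] y:[22/3,43/3] z:[53/3,67/3] -> miss, prune
  N6 x:[-12,21] y:[38/3,61/3] z:[38/3,65/3] -> hit [38/3,61/3], descend [2, 7]
    N2 x:[8,21] y:[38/3,61/3] z:[38/3,50/3] -> hit [38/3,50/3] leaf, test {P2(miss), P12(miss)}
    N7 x:[-12,-5] y:[47/3,56/3] z:[46/3,65/3] -> miss, prune
  N8 x:[-12,11] y:[50/3,56/3] z:[20,73/3] -> miss, prune

7 AABB tests over nodes [0, 3, 4, 6, 2, 7, 8]; 1 leaf entered; closest miss.

== RESULT ==
miss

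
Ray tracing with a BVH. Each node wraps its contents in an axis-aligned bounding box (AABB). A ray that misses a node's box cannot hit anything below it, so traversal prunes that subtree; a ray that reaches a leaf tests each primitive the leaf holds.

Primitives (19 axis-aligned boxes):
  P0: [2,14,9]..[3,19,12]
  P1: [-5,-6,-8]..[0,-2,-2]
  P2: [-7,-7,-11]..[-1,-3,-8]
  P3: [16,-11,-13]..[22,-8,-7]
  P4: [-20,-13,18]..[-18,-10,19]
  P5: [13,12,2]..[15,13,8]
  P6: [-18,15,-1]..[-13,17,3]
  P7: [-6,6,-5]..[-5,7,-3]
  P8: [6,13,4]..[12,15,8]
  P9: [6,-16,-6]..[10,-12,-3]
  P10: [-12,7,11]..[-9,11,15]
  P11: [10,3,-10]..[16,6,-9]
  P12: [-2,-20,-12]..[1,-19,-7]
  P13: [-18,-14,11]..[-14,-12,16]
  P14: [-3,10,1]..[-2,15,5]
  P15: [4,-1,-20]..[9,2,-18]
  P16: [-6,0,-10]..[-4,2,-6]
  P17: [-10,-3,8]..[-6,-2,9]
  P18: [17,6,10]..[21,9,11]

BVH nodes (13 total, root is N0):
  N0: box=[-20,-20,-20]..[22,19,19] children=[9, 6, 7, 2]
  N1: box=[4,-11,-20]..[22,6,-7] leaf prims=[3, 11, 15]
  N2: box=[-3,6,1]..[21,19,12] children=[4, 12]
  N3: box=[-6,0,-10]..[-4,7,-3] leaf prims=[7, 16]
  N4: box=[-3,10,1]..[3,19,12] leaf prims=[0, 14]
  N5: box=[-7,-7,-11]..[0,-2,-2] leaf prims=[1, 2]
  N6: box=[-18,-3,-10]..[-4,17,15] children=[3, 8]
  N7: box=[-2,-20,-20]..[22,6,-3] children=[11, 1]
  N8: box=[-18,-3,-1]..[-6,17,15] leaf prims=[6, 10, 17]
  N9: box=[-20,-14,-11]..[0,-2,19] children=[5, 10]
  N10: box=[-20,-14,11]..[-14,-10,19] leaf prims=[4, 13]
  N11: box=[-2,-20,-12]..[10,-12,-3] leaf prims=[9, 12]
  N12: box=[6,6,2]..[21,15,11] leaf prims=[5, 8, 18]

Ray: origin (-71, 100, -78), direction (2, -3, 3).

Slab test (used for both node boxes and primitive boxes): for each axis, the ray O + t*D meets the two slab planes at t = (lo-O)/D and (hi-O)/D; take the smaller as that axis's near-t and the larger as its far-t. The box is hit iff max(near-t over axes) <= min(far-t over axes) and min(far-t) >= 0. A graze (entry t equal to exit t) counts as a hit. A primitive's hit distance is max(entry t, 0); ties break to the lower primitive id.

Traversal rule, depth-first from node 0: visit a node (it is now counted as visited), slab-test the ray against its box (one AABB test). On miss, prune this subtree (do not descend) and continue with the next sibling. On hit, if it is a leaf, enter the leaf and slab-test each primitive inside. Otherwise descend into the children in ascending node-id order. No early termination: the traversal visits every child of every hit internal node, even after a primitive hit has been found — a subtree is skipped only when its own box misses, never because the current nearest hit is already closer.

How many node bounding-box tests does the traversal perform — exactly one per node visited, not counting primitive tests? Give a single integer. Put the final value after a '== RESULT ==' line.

Traverse from the root:
N0 x:[51/2,93/2] y:[27,40] z:[58/3,97/3] -> hit [27,97/3], descend [2, 6, 7, 9]
  N2 x:[34,46] y:[27,94/3] z:[79/3,30] -> miss, prune
  N6 x:[53/2,67/2] y:[83/3,103/3] z:[68/3,31] -> hit [83/3,31], descend [3, 8]
    N3 x:[65/2,67/2] y:[31,100/3] z:[68/3,25] -> miss, prune
    N8 x:[53/2,65/2] y:[83/3,103/3] z:[77/3,31] -> hit [83/3,31] leaf, test {P6(miss), P10@t=89/3, P17(miss)}
  N7 x:[69/2,93/2] y:[94/3,40] z:[58/3,25] -> miss, prune
  N9 x:[51/2,71/2] y:[34,38] z:[67/3,97/3] -> miss, prune

Visited [0, 2, 6, 3, 8, 7, 9]. Tests: 7 box, 1 leaf. Nearest: P10.

== RESULT ==
7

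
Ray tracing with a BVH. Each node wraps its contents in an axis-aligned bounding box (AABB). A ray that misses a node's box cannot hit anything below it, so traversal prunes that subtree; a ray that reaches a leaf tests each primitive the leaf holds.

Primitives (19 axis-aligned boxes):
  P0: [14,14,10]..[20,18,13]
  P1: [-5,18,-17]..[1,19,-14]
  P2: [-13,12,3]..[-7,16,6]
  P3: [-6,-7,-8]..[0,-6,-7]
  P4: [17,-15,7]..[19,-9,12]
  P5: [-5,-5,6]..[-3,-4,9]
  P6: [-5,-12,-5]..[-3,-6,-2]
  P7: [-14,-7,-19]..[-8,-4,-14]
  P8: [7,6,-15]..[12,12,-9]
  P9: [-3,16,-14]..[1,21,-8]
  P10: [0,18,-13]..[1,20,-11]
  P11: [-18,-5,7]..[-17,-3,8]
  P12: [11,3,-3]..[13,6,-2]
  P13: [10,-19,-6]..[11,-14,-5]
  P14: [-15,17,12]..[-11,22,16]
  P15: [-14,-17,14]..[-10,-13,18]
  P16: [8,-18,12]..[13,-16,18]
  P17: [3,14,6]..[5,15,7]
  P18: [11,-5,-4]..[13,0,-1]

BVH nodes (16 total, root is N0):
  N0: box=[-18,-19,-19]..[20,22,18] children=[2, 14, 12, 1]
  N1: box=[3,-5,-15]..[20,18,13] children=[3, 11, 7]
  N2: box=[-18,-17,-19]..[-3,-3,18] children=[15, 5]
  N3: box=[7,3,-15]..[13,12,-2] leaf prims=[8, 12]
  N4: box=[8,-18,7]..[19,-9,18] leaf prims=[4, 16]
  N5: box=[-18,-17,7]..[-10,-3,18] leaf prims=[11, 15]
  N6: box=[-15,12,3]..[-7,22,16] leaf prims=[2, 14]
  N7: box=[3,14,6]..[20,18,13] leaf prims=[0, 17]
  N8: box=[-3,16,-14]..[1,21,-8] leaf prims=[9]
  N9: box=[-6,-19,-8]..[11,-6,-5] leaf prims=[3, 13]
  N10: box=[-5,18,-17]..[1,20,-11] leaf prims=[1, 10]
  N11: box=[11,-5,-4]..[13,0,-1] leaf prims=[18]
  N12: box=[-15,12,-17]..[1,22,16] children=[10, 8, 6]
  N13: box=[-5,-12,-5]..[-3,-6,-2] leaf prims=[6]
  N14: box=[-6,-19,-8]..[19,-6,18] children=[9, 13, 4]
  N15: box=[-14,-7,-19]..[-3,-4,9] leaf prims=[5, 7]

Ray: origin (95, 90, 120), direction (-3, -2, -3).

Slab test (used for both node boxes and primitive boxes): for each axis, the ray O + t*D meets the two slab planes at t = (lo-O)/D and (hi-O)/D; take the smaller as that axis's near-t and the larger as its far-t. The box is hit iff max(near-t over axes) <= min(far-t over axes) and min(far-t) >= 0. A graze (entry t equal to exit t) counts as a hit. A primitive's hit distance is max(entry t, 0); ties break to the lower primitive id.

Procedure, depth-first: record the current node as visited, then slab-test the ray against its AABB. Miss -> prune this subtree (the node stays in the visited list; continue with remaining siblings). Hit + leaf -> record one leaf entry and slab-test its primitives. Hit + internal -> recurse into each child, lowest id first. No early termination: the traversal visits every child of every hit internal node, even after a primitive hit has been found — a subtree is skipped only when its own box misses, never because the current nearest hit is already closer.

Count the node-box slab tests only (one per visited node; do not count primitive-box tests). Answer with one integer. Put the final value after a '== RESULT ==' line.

Walk:
N0 x:[25,113/3] y:[34,109/2] z:[34,139/3] -> hit [34,113/3], descend [1, 2, 12, 14]
  N1 x:[25,92/3] y:[36,95/2] z:[107/3,45] -> miss, prune
  N2 x:[98/3,113/3] y:[93/2,107/2] z:[34,139/3] -> miss, prune
  N12 x:[94/3,110/3] y:[34,39] z:[104/3,137/3] -> hit [104/3,110/3], descend [6, 8, 10]
    N6 x:[34,110/3] y:[34,39] z:[104/3,39] -> hit [104/3,110/3] leaf, test {P2(miss), P14@t=106/3}
    N8 x:[94/3,98/3] y:[69/2,37] z:[128/3,134/3] -> miss, prune
    N10 x:[94/3,100/3] y:[35,36] z:[131/3,137/3] -> miss, prune
  N14 x:[76/3,101/3] y:[48,109/2] z:[34,128/3] -> miss, prune

8 AABB tests over nodes [0, 1, 2, 12, 6, 8, 10, 14]; 1 leaf entered; closest P14.

== RESULT ==
8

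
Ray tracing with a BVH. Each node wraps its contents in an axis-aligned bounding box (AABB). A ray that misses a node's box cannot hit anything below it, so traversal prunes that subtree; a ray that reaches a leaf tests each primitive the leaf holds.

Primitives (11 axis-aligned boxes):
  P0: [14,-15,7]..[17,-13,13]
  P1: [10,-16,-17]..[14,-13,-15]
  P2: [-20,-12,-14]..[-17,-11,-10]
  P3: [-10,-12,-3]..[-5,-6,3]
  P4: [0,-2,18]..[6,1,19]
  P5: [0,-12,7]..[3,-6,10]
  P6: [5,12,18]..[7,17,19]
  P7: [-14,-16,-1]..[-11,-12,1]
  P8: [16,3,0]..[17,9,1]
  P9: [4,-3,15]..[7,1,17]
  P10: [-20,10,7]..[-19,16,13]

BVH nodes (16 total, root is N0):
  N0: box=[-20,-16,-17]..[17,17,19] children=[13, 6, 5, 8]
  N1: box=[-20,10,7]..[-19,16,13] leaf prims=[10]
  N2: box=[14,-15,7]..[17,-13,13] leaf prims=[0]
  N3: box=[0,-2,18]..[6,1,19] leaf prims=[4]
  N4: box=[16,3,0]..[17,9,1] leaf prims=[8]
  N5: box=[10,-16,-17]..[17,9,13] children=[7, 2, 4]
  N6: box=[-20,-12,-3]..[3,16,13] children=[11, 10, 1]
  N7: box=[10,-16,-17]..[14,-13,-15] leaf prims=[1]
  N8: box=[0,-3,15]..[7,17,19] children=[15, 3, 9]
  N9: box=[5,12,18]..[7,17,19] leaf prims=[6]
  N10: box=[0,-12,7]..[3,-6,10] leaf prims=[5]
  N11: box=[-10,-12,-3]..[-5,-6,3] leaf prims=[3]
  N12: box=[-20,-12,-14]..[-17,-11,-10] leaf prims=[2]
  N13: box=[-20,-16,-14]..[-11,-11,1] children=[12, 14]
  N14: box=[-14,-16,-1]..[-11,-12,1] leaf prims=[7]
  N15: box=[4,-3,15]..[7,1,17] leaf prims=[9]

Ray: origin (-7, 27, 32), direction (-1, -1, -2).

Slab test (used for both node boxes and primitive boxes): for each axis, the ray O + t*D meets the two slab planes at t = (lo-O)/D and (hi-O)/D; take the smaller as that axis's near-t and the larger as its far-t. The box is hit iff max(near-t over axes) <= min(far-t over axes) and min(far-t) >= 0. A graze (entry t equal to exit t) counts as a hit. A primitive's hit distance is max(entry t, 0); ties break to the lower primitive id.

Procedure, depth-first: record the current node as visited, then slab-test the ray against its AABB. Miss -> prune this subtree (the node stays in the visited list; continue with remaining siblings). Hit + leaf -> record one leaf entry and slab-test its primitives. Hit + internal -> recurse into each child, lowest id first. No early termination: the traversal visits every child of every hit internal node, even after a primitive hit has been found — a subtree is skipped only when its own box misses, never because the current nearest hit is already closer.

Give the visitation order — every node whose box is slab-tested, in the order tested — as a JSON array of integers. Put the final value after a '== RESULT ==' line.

Traverse from the root:
N0 x:[-24,13] y:[10,43] z:[13/2,49/2] -> hit [10,13], descend [5, 6, 8, 13]
  N5 x:[-24,-17] y:[18,43] z:[19/2,49/2] -> miss, prune
  N6 x:[-10,13] y:[11,39] z:[19/2,35/2] -> hit [11,13], descend [1, 10, 11]
    N1 x:[12,13] y:[11,17] z:[19/2,25/2] -> hit [12,25/2] leaf, test {P10@t=12}
    N10 x:[-10,-7] y:[33,39] z:[11,25/2] -> miss, prune
    N11 x:[-2,3] y:[33,39] z:[29/2,35/2] -> miss, prune
  N8 x:[-14,-7] y:[10,30] z:[13/2,17/2] -> miss, prune
  N13 x:[4,13] y:[38,43] z:[31/2,23] -> miss, prune

Summary -> nodes [0, 5, 6, 1, 10, 11, 8, 13]; box-tests=8; leaf-entries=1; first=P10

== RESULT ==
[0, 5, 6, 1, 10, 11, 8, 13]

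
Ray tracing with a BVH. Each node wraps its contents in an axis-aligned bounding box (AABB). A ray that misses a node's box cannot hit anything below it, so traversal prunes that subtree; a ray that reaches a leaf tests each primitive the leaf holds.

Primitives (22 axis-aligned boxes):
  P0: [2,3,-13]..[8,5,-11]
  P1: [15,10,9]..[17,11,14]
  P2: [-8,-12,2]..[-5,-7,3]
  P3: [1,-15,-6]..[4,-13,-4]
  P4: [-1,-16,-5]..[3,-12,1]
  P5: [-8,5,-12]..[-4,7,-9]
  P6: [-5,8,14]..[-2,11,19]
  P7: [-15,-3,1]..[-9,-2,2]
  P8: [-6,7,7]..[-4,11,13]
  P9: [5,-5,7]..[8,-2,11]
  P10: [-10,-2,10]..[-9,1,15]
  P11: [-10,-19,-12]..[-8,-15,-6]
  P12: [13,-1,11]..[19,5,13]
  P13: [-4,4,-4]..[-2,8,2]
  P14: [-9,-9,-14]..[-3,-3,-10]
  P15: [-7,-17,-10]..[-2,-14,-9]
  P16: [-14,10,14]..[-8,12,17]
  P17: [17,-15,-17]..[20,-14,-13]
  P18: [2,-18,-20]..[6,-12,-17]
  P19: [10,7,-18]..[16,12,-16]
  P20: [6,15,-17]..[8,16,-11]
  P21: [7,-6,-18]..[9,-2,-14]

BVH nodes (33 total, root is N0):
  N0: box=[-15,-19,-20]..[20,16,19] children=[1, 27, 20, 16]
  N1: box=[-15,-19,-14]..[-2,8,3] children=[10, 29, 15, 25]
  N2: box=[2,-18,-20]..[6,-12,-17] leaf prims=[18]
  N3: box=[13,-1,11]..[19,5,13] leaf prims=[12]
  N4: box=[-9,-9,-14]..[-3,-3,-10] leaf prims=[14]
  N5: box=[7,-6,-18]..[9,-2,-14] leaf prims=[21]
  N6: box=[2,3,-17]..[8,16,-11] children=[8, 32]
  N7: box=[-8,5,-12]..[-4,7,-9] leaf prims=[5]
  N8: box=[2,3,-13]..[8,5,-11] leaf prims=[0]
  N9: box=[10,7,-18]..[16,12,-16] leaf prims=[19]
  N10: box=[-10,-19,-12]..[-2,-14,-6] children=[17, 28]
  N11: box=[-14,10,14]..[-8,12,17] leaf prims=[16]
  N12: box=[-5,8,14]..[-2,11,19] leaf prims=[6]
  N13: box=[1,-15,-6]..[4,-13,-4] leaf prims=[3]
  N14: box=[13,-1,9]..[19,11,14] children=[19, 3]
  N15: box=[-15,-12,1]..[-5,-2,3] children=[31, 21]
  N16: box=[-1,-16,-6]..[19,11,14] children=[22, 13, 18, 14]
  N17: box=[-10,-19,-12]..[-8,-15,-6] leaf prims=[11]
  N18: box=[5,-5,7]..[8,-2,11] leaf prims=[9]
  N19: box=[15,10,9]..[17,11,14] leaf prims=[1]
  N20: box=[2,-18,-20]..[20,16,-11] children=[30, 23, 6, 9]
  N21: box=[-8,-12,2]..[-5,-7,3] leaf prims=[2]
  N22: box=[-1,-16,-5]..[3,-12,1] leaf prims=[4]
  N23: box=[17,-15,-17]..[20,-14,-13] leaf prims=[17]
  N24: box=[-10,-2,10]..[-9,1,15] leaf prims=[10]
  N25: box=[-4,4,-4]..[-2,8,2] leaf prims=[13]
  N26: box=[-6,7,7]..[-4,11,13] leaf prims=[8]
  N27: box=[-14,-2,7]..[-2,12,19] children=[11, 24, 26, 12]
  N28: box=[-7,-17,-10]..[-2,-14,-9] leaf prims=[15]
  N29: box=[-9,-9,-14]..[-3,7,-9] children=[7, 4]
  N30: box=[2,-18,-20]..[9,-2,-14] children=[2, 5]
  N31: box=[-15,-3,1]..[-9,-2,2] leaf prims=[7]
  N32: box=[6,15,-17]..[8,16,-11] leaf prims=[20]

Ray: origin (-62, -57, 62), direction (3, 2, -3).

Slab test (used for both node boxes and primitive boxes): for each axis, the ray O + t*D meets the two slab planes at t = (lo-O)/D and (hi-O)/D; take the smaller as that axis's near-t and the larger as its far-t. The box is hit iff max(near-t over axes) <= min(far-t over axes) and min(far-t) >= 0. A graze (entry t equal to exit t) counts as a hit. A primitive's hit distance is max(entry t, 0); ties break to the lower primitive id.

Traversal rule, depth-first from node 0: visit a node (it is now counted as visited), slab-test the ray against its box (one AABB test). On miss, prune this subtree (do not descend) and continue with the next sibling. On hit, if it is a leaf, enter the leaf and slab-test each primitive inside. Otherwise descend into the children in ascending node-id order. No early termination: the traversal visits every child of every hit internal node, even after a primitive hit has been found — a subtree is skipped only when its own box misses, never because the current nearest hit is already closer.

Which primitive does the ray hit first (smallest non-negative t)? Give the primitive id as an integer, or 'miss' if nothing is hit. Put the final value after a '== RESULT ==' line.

Traverse from the root:
N0 x:[47/3,82/3] y:[19,73/2] z:[43/3,82/3] -> hit [19,82/3], descend [1, 16, 20, 27]
  N1 x:[47/3,20] y:[19,65/2] z:[59/3,76/3] -> hit [59/3,20], descend [10, 15, 25, 29]
    N10 x:[52/3,20] y:[19,43/2] z:[68/3,74/3] -> miss, prune
    N15 x:[47/3,19] y:[45/2,55/2] z:[59/3,61/3] -> miss, prune
    N25 x:[58/3,20] y:[61/2,65/2] z:[20,22] -> miss, prune
    N29 x:[53/3,59/3] y:[24,32] z:[71/3,76/3] -> miss, prune
  N16 x:[61/3,27] y:[41/2,34] z:[16,68/3] -> hit [41/2,68/3], descend [13, 14, 18, 22]
    N13 x:[21,22] y:[21,22] z:[22,68/3] -> hit [22,22] leaf, test {P3@t=22}
    N14 x:[25,27] y:[28,34] z:[16,53/3] -> miss, prune
    N18 x:[67/3,70/3] y:[26,55/2] z:[17,55/3] -> miss, prune
    N22 x:[61/3,65/3] y:[41/2,45/2] z:[61/3,67/3] -> hit [41/2,65/3] leaf, test {P4@t=41/2}
  N20 x:[64/3,82/3] y:[39/2,73/2] z:[73/3,82/3] -> hit [73/3,82/3], descend [6, 9, 23, 30]
    N6 x:[64/3,70/3] y:[30,73/2] z:[73/3,79/3] -> miss, prune
    N9 x:[24,26] y:[32,69/2] z:[26,80/3] -> miss, prune
    N23 x:[79/3,82/3] y:[21,43/2] z:[25,79/3] -> miss, prune
    N30 x:[64/3,71/3] y:[39/2,55/2] z:[76/3,82/3] -> miss, prune
  N27 x:[16,20] y:[55/2,69/2] z:[43/3,55/3] -> miss, prune

17 AABB tests over nodes [0, 1, 10, 15, 25, 29, 16, 13, 14, 18, 22, 20, 6, 9, 23, 30, 27]; 2 leaves entered; closest P4.

== RESULT ==
4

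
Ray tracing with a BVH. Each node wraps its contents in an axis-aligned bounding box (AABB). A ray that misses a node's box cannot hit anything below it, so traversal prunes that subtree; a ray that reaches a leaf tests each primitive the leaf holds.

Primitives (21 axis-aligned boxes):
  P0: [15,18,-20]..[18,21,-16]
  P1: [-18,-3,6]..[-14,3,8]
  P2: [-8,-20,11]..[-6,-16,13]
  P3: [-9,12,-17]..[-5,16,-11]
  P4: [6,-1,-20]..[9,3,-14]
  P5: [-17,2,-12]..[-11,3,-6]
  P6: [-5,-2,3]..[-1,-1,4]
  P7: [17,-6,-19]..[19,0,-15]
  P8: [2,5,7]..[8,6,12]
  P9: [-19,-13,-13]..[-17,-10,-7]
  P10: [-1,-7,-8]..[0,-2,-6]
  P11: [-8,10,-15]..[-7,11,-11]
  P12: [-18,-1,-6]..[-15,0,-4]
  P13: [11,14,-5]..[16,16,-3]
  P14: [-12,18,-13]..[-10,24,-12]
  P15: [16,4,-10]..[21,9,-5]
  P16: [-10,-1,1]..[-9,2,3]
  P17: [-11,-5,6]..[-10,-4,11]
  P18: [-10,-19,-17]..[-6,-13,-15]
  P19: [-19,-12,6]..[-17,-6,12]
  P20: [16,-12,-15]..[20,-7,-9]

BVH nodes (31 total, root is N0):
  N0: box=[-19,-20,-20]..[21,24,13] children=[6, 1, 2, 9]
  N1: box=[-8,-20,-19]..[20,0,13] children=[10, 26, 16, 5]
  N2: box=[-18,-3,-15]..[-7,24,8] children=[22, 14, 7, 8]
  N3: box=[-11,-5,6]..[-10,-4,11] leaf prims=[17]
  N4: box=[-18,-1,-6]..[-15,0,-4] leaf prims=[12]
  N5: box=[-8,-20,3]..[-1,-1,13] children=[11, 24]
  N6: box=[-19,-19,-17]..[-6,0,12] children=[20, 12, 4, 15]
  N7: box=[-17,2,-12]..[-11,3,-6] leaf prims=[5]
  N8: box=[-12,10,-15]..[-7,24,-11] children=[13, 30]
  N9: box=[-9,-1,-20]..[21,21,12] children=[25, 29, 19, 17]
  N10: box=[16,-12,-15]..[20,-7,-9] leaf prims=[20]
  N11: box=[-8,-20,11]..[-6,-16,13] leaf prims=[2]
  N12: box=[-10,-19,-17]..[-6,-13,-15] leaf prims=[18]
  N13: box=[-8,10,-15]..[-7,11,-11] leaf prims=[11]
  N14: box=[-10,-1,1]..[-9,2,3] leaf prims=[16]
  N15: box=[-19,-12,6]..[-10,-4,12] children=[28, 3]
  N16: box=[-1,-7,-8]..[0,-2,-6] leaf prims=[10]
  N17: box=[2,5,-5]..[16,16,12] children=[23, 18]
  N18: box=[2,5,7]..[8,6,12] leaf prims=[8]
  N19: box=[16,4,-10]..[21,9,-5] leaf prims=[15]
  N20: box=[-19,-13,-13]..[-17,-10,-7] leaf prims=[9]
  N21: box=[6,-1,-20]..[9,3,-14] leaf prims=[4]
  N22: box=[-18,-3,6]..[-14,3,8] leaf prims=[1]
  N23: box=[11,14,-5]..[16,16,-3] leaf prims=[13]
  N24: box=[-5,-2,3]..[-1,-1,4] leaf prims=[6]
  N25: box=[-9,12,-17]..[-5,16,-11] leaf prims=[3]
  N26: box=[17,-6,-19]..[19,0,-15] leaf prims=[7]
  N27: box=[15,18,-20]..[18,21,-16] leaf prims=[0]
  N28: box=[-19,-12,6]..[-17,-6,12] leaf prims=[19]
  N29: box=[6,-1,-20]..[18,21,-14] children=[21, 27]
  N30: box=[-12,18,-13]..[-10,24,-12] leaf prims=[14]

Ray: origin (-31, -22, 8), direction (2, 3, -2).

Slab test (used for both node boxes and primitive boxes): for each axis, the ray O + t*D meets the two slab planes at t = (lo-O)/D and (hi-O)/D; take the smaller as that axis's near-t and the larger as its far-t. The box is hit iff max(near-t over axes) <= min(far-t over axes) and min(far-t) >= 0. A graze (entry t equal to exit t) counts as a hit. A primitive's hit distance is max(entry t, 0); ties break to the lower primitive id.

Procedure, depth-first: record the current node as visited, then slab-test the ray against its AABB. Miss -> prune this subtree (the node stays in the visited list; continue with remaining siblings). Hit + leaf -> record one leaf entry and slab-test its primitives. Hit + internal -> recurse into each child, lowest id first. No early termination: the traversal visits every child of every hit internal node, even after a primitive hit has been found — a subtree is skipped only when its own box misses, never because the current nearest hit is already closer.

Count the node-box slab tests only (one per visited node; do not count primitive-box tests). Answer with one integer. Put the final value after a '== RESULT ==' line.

Trace the traversal:
N0 x:[6,26] y:[2/3,46/3] z:[-5/2,14] -> hit [6,14], descend [1, 2, 6, 9]
  N1 x:[23/2,51/2] y:[2/3,22/3] z:[-5/2,27/2] -> miss, prune
  N2 x:[13/2,12] y:[19/3,46/3] z:[0,23/2] -> hit [13/2,23/2], descend [7, 8, 14, 22]
    N7 x:[7,10] y:[8,25/3] z:[7,10] -> hit [8,25/3] leaf, test {P5@t=8}
    N8 x:[19/2,12] y:[32/3,46/3] z:[19/2,23/2] -> hit [32/3,23/2], descend [13, 30]
      N13 x:[23/2,12] y:[32/3,11] z:[19/2,23/2] -> miss, prune
      N30 x:[19/2,21/2] y:[40/3,46/3] z:[10,21/2] -> miss, prune
    N14 x:[21/2,11] y:[7,8] z:[5/2,7/2] -> miss, prune
    N22 x:[13/2,17/2] y:[19/3,25/3] z:[0,1] -> miss, prune
  N6 x:[6,25/2] y:[1,22/3] z:[-2,25/2] -> hit [6,22/3], descend [4, 12, 15, 20]
    N4 x:[13/2,8] y:[7,22/3] z:[6,7] -> hit [7,7] leaf, test {P12@t=7}
    N12 x:[21/2,25/2] y:[1,3] z:[23/2,25/2] -> miss, prune
    N15 x:[6,21/2] y:[10/3,6] z:[-2,1] -> miss, prune
    N20 x:[6,7] y:[3,4] z:[15/2,21/2] -> miss, prune
  N9 x:[11,26] y:[7,43/3] z:[-2,14] -> hit [11,14], descend [17, 19, 25, 29]
    N17 x:[33/2,47/2] y:[9,38/3] z:[-2,13/2] -> miss, prune
    N19 x:[47/2,26] y:[26/3,31/3] z:[13/2,9] -> miss, prune
    N25 x:[11,13] y:[34/3,38/3] z:[19/2,25/2] -> hit [34/3,25/2] leaf, test {P3@t=34/3}
    N29 x:[37/2,49/2] y:[7,43/3] z:[11,14] -> miss, prune

19 AABB tests over nodes [0, 1, 2, 7, 8, 13, 30, 14, 22, 6, 4, 12, 15, 20, 9, 17, 19, 25, 29]; 3 leaves entered; closest P12.

== RESULT ==
19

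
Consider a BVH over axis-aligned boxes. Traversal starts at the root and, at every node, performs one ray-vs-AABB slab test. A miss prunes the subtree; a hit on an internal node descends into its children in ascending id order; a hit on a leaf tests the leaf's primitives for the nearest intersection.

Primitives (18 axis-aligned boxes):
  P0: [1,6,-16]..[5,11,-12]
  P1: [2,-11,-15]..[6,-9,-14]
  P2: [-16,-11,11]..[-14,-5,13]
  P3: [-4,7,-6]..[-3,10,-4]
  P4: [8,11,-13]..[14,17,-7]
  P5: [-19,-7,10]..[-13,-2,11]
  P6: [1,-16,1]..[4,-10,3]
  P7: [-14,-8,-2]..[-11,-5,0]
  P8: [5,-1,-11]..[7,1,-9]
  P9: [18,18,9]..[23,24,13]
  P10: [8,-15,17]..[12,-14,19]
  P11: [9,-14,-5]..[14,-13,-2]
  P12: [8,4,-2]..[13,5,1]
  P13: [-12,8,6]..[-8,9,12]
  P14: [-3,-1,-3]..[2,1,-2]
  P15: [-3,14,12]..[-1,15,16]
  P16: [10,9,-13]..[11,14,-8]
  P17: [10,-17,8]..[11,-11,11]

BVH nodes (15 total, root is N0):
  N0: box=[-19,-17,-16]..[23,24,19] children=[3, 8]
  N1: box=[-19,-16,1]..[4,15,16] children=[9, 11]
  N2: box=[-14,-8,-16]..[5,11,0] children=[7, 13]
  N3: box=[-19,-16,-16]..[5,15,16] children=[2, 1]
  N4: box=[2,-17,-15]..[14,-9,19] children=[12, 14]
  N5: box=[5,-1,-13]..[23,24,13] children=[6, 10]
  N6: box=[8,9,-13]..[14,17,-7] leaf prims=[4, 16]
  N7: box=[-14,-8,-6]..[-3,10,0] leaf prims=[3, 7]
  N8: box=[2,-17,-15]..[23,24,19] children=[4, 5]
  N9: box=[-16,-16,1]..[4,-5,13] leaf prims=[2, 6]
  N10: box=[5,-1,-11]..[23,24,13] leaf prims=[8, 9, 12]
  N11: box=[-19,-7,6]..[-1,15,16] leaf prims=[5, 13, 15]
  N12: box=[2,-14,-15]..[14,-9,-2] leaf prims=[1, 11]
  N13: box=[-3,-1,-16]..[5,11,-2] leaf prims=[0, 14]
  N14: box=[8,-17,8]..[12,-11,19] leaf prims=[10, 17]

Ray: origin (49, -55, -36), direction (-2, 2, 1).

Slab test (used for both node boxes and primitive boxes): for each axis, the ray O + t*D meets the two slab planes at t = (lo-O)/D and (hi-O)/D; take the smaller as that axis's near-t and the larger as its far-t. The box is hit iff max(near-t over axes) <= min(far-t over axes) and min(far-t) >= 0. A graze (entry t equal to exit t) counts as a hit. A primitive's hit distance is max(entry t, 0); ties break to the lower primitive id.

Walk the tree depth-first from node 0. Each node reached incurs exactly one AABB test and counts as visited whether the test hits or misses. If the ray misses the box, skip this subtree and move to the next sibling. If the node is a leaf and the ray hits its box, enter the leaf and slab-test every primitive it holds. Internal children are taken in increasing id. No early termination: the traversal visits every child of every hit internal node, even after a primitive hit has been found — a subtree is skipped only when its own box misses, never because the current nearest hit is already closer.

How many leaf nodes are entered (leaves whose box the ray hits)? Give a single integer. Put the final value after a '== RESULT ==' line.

Walk:
N0 x:[13,34] y:[19,79/2] z:[20,55] -> hit [20,34], descend [3, 8]
  N3 x:[22,34] y:[39/2,35] z:[20,52] -> hit [22,34], descend [1, 2]
    N1 x:[45/2,34] y:[39/2,35] z:[37,52] -> miss, prune
    N2 x:[22,63/2] y:[47/2,33] z:[20,36] -> hit [47/2,63/2], descend [7, 13]
      N7 x:[26,63/2] y:[47/2,65/2] z:[30,36] -> hit [30,63/2] leaf, test {P3(miss), P7(miss)}
      N13 x:[22,26] y:[27,33] z:[20,34] -> miss, prune
  N8 x:[13,47/2] y:[19,79/2] z:[21,55] -> hit [21,47/2], descend [4, 5]
    N4 x:[35/2,47/2] y:[19,23] z:[21,55] -> hit [21,23], descend [12, 14]
      N12 x:[35/2,47/2] y:[41/2,23] z:[21,34] -> hit [21,23] leaf, test {P1@t=22, P11(miss)}
      N14 x:[37/2,41/2] y:[19,22] z:[44,55] -> miss, prune
    N5 x:[13,22] y:[27,79/2] z:[23,49] -> miss, prune

Visited [0, 3, 1, 2, 7, 13, 8, 4, 12, 14, 5]. Tests: 11 box, 2 leaf. Nearest: P1.

== RESULT ==
2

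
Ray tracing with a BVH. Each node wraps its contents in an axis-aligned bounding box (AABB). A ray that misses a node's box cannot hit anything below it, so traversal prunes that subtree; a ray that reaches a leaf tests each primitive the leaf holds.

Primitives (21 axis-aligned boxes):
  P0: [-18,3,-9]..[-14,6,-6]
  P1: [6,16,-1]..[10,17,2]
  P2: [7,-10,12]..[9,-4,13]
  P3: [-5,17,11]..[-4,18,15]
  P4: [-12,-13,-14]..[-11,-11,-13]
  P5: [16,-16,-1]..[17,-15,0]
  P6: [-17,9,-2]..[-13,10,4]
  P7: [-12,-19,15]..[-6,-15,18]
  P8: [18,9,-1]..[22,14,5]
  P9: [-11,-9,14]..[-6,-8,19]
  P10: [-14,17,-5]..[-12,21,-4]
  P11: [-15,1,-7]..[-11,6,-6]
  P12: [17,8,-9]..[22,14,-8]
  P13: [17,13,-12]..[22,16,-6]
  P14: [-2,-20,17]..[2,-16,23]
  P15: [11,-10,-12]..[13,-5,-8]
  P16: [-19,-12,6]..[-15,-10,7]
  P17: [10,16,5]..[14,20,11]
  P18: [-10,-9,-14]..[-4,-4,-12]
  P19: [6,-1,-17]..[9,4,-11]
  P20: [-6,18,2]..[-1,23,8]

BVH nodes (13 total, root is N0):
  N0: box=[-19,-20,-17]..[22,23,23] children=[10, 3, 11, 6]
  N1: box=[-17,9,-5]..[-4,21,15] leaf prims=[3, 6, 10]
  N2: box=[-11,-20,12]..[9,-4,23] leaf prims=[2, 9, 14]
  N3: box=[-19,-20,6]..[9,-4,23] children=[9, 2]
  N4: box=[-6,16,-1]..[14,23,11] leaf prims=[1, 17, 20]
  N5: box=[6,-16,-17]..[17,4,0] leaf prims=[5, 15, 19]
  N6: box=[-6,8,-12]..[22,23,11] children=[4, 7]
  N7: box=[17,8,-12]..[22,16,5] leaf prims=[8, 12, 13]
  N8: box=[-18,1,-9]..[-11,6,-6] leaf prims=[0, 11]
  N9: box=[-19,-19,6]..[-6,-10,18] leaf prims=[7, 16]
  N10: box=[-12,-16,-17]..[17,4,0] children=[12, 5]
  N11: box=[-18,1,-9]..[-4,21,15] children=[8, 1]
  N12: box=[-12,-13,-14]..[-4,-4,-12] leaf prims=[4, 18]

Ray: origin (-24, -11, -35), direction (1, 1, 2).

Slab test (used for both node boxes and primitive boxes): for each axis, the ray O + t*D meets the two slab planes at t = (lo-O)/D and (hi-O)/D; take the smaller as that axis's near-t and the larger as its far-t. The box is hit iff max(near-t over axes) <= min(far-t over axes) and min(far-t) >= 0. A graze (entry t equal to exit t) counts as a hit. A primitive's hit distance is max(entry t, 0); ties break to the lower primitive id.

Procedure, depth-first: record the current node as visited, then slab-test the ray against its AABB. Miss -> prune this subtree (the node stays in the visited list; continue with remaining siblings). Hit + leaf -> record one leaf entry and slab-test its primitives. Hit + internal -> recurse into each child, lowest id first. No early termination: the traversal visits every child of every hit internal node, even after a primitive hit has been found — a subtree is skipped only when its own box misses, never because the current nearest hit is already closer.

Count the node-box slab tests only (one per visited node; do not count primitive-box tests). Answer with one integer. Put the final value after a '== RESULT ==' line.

Traverse from the root:
N0 x:[5,46] y:[-9,34] z:[9,29] -> hit [9,29], descend [3, 6, 10, 11]
  N3 x:[5,33] y:[-9,7] z:[41/2,29] -> miss, prune
  N6 x:[18,46] y:[19,34] z:[23/2,23] -> hit [19,23], descend [4, 7]
    N4 x:[18,38] y:[27,34] z:[17,23] -> miss, prune
    N7 x:[41,46] y:[19,27] z:[23/2,20] -> miss, prune
  N10 x:[12,41] y:[-5,15] z:[9,35/2] -> hit [12,15], descend [5, 12]
    N5 x:[30,41] y:[-5,15] z:[9,35/2] -> miss, prune
    N12 x:[12,20] y:[-2,7] z:[21/2,23/2] -> miss, prune
  N11 x:[6,20] y:[12,32] z:[13,25] -> hit [13,20], descend [1, 8]
    N1 x:[7,20] y:[20,32] z:[15,25] -> hit [20,20] leaf, test {P3(miss), P6(miss), P10(miss)}
    N8 x:[6,13] y:[12,17] z:[13,29/2] -> hit [13,13] leaf, test {P0(miss), P11(miss)}

order=[0, 3, 6, 4, 7, 10, 5, 12, 11, 1, 8]  |boxes|=11  |leaves|=2  hit=miss

== RESULT ==
11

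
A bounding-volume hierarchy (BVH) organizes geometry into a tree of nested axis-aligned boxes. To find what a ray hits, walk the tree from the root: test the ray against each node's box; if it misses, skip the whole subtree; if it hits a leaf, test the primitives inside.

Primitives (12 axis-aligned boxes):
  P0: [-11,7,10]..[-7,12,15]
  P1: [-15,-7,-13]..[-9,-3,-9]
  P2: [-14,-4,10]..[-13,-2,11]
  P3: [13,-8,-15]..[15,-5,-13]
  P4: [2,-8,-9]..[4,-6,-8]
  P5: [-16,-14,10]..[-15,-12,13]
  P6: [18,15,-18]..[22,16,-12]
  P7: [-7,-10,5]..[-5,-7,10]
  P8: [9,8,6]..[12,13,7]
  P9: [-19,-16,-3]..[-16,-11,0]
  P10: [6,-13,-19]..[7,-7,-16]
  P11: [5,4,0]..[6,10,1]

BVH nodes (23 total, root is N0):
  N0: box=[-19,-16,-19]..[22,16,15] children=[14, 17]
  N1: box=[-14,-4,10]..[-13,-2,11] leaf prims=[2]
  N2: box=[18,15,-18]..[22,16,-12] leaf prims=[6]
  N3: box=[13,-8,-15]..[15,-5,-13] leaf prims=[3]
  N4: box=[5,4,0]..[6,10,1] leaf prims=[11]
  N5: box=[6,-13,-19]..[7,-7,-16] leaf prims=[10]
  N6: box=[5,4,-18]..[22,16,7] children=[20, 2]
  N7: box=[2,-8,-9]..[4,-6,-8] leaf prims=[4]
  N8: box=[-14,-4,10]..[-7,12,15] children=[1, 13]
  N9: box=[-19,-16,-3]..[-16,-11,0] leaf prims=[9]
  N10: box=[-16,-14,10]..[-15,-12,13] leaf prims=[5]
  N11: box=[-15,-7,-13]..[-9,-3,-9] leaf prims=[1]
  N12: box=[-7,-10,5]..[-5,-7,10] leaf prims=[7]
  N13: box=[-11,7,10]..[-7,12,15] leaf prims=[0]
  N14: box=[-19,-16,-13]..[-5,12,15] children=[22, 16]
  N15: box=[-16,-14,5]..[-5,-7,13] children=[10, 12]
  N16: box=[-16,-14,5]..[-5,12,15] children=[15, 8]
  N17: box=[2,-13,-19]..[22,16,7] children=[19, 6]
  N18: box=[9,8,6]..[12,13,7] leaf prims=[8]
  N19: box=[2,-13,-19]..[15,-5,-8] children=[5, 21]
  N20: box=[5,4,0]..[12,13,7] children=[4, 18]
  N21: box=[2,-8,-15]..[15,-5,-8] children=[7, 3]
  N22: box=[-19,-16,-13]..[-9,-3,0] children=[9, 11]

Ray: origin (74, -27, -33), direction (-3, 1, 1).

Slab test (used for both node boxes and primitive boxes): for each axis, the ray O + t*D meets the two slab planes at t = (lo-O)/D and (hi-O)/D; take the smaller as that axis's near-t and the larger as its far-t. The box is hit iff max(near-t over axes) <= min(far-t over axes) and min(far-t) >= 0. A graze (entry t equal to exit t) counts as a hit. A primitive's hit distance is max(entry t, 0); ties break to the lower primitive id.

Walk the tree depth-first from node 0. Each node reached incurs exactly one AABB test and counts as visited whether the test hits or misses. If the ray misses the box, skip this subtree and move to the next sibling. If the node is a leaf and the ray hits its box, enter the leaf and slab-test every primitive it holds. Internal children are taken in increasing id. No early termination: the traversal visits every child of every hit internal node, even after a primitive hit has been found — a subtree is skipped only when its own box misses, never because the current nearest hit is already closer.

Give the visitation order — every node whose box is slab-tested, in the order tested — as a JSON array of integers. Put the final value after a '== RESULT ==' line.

Trace the traversal:
N0 x:[52/3,31] y:[11,43] z:[14,48] -> hit [52/3,31], descend [14, 17]
  N14 x:[79/3,31] y:[11,39] z:[20,48] -> hit [79/3,31], descend [16, 22]
    N16 x:[79/3,30] y:[13,39] z:[38,48] -> miss, prune
    N22 x:[83/3,31] y:[11,24] z:[20,33] -> miss, prune
  N17 x:[52/3,24] y:[14,43] z:[14,40] -> hit [52/3,24], descend [6, 19]
    N6 x:[52/3,23] y:[31,43] z:[15,40] -> miss, prune
    N19 x:[59/3,24] y:[14,22] z:[14,25] -> hit [59/3,22], descend [5, 21]
      N5 x:[67/3,68/3] y:[14,20] z:[14,17] -> miss, prune
      N21 x:[59/3,24] y:[19,22] z:[18,25] -> hit [59/3,22], descend [3, 7]
        N3 x:[59/3,61/3] y:[19,22] z:[18,20] -> hit [59/3,20] leaf, test {P3@t=59/3}
        N7 x:[70/3,24] y:[19,21] z:[24,25] -> miss, prune

Summary -> nodes [0, 14, 16, 22, 17, 6, 19, 5, 21, 3, 7]; box-tests=11; leaf-entries=1; first=P3

== RESULT ==
[0, 14, 16, 22, 17, 6, 19, 5, 21, 3, 7]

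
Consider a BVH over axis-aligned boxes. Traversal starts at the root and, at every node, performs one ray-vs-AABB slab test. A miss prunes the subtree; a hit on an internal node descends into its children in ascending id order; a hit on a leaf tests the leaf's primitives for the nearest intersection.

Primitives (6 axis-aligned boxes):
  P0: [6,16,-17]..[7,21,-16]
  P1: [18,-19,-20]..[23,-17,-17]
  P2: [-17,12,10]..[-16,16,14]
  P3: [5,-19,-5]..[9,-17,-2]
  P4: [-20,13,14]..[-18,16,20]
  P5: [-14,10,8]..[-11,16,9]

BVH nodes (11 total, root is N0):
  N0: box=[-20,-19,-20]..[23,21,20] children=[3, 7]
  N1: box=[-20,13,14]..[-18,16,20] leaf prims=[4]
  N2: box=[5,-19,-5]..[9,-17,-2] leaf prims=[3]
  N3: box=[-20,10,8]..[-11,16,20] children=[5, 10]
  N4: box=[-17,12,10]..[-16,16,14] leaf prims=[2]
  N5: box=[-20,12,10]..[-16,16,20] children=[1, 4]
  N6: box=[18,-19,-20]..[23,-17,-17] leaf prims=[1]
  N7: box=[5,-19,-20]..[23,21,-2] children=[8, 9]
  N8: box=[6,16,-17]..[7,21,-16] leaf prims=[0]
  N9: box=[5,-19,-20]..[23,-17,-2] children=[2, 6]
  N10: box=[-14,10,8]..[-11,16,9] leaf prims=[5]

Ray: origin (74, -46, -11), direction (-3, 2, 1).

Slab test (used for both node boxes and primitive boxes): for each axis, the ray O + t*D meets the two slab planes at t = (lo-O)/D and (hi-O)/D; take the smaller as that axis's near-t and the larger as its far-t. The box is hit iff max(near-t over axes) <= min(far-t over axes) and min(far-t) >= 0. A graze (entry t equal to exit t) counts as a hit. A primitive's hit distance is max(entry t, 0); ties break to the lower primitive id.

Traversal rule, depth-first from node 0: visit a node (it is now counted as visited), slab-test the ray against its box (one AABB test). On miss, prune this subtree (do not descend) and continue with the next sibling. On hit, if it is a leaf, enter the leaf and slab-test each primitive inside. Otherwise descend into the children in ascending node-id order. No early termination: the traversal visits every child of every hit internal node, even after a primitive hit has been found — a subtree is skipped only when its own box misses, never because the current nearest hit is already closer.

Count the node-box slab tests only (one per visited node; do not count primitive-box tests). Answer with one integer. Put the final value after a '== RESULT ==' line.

Traverse from the root:
N0 x:[17,94/3] y:[27/2,67/2] z:[-9,31] -> hit [17,31], descend [3, 7]
  N3 x:[85/3,94/3] y:[28,31] z:[19,31] -> hit [85/3,31], descend [5, 10]
    N5 x:[30,94/3] y:[29,31] z:[21,31] -> hit [30,31], descend [1, 4]
      N1 x:[92/3,94/3] y:[59/2,31] z:[25,31] -> hit [92/3,31] leaf, test {P4@t=92/3}
      N4 x:[30,91/3] y:[29,31] z:[21,25] -> miss, prune
    N10 x:[85/3,88/3] y:[28,31] z:[19,20] -> miss, prune
  N7 x:[17,23] y:[27/2,67/2] z:[-9,9] -> miss, prune

Summary -> nodes [0, 3, 5, 1, 4, 10, 7]; box-tests=7; leaf-entries=1; first=P4

== RESULT ==
7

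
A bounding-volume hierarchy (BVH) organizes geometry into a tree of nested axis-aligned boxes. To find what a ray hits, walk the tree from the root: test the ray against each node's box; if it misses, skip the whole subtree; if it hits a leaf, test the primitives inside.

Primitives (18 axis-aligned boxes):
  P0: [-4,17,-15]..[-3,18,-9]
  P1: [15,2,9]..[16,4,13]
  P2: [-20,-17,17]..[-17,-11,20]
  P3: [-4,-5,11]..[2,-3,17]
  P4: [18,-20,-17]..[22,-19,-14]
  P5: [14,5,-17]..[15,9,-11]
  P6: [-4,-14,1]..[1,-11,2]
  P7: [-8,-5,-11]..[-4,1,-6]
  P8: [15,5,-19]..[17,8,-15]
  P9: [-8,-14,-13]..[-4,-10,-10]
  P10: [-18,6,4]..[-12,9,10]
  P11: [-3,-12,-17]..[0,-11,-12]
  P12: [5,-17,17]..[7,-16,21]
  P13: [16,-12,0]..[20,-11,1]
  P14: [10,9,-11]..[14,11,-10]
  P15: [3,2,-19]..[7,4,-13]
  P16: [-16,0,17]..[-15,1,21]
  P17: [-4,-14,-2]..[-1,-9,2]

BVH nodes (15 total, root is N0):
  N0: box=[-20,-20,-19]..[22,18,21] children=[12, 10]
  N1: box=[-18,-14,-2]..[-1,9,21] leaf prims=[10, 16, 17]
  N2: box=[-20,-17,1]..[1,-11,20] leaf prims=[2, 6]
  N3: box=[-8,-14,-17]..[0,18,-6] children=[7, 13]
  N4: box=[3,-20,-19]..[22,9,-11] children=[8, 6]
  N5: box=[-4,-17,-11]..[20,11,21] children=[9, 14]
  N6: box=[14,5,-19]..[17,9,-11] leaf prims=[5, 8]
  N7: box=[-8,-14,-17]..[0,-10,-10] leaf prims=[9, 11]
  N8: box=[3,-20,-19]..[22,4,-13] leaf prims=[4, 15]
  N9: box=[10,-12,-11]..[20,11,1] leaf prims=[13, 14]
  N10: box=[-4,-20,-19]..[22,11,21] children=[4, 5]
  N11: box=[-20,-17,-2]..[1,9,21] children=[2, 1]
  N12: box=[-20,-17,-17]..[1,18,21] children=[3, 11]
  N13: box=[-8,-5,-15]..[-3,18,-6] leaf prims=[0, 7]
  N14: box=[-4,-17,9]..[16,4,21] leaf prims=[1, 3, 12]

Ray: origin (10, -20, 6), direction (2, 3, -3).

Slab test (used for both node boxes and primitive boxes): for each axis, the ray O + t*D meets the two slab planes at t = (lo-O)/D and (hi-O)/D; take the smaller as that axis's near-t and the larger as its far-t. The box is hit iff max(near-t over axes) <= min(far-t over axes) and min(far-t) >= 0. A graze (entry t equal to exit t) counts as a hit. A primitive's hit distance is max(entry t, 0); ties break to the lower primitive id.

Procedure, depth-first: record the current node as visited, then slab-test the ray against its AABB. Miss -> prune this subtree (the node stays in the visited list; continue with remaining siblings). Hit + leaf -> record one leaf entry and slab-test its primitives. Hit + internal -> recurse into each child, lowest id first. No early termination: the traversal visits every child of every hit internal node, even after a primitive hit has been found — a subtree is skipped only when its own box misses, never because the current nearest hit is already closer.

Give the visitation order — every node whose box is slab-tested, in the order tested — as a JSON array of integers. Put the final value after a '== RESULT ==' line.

Traverse from the root:
N0 x:[-15,6] y:[0,38/3] z:[-5,25/3] -> hit [0,6], descend [10, 12]
  N10 x:[-7,6] y:[0,31/3] z:[-5,25/3] -> hit [0,6], descend [4, 5]
    N4 x:[-7/2,6] y:[0,29/3] z:[17/3,25/3] -> hit [17/3,6], descend [6, 8]
      N6 x:[2,7/2] y:[25/3,29/3] z:[17/3,25/3] -> miss, prune
      N8 x:[-7/2,6] y:[0,8] z:[19/3,25/3] -> miss, prune
    N5 x:[-7,5] y:[1,31/3] z:[-5,17/3] -> hit [1,5], descend [9, 14]
      N9 x:[0,5] y:[8/3,31/3] z:[5/3,17/3] -> hit [8/3,5] leaf, test {P13(miss), P14(miss)}
      N14 x:[-7,3] y:[1,8] z:[-5,-1] -> miss, prune
  N12 x:[-15,-9/2] y:[1,38/3] z:[-5,23/3] -> miss, prune

order=[0, 10, 4, 6, 8, 5, 9, 14, 12]  |boxes|=9  |leaves|=1  hit=miss

== RESULT ==
[0, 10, 4, 6, 8, 5, 9, 14, 12]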